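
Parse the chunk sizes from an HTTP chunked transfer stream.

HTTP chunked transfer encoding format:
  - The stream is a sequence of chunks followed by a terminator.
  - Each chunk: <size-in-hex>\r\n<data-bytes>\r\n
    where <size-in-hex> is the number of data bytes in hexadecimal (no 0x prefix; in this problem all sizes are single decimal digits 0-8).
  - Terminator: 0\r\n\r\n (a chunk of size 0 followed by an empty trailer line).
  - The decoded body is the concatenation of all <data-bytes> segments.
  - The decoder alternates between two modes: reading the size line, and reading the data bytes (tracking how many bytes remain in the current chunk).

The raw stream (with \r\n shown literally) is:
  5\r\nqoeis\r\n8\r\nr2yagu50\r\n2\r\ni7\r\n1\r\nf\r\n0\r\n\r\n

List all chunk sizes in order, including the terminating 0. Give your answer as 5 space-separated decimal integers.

Answer: 5 8 2 1 0

Derivation:
Chunk 1: stream[0..1]='5' size=0x5=5, data at stream[3..8]='qoeis' -> body[0..5], body so far='qoeis'
Chunk 2: stream[10..11]='8' size=0x8=8, data at stream[13..21]='r2yagu50' -> body[5..13], body so far='qoeisr2yagu50'
Chunk 3: stream[23..24]='2' size=0x2=2, data at stream[26..28]='i7' -> body[13..15], body so far='qoeisr2yagu50i7'
Chunk 4: stream[30..31]='1' size=0x1=1, data at stream[33..34]='f' -> body[15..16], body so far='qoeisr2yagu50i7f'
Chunk 5: stream[36..37]='0' size=0 (terminator). Final body='qoeisr2yagu50i7f' (16 bytes)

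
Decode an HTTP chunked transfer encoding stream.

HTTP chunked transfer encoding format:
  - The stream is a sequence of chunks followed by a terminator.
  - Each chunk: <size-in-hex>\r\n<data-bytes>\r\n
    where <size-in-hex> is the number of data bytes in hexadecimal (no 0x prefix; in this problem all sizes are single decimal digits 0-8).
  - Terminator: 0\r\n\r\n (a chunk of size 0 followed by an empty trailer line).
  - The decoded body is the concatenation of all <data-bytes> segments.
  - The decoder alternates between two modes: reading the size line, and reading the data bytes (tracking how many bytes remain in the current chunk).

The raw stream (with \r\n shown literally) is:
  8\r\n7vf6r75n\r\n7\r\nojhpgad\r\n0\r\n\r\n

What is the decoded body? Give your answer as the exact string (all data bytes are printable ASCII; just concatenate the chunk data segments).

Chunk 1: stream[0..1]='8' size=0x8=8, data at stream[3..11]='7vf6r75n' -> body[0..8], body so far='7vf6r75n'
Chunk 2: stream[13..14]='7' size=0x7=7, data at stream[16..23]='ojhpgad' -> body[8..15], body so far='7vf6r75nojhpgad'
Chunk 3: stream[25..26]='0' size=0 (terminator). Final body='7vf6r75nojhpgad' (15 bytes)

Answer: 7vf6r75nojhpgad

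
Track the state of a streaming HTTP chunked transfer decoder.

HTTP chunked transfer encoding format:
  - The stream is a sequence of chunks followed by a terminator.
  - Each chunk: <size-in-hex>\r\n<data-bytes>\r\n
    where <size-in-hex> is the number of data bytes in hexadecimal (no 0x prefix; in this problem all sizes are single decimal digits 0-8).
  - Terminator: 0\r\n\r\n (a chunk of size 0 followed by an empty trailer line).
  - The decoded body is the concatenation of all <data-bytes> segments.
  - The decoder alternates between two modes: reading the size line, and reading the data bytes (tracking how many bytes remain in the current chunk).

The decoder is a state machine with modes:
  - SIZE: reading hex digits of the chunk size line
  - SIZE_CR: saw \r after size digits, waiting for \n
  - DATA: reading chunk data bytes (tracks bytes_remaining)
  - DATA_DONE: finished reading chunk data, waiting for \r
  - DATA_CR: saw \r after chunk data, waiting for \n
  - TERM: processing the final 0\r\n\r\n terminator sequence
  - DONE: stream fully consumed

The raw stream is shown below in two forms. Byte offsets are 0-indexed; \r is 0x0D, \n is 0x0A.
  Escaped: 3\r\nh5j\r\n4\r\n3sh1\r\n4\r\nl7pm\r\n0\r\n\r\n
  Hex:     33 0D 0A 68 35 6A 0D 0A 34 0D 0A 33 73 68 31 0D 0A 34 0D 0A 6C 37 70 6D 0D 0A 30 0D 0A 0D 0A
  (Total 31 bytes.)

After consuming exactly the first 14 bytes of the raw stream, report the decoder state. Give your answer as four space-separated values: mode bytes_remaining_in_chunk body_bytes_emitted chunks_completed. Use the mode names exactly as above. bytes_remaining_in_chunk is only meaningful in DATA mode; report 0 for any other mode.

Answer: DATA 1 6 1

Derivation:
Byte 0 = '3': mode=SIZE remaining=0 emitted=0 chunks_done=0
Byte 1 = 0x0D: mode=SIZE_CR remaining=0 emitted=0 chunks_done=0
Byte 2 = 0x0A: mode=DATA remaining=3 emitted=0 chunks_done=0
Byte 3 = 'h': mode=DATA remaining=2 emitted=1 chunks_done=0
Byte 4 = '5': mode=DATA remaining=1 emitted=2 chunks_done=0
Byte 5 = 'j': mode=DATA_DONE remaining=0 emitted=3 chunks_done=0
Byte 6 = 0x0D: mode=DATA_CR remaining=0 emitted=3 chunks_done=0
Byte 7 = 0x0A: mode=SIZE remaining=0 emitted=3 chunks_done=1
Byte 8 = '4': mode=SIZE remaining=0 emitted=3 chunks_done=1
Byte 9 = 0x0D: mode=SIZE_CR remaining=0 emitted=3 chunks_done=1
Byte 10 = 0x0A: mode=DATA remaining=4 emitted=3 chunks_done=1
Byte 11 = '3': mode=DATA remaining=3 emitted=4 chunks_done=1
Byte 12 = 's': mode=DATA remaining=2 emitted=5 chunks_done=1
Byte 13 = 'h': mode=DATA remaining=1 emitted=6 chunks_done=1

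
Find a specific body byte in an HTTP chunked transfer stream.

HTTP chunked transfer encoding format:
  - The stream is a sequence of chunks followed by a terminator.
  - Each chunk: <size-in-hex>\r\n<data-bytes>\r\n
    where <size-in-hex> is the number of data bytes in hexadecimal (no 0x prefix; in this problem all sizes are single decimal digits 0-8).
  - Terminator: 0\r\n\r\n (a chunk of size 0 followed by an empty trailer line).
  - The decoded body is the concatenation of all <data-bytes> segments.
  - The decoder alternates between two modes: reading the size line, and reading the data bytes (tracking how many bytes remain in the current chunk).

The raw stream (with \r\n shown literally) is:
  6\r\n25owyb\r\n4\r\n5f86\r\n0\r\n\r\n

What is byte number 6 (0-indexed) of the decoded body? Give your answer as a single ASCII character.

Chunk 1: stream[0..1]='6' size=0x6=6, data at stream[3..9]='25owyb' -> body[0..6], body so far='25owyb'
Chunk 2: stream[11..12]='4' size=0x4=4, data at stream[14..18]='5f86' -> body[6..10], body so far='25owyb5f86'
Chunk 3: stream[20..21]='0' size=0 (terminator). Final body='25owyb5f86' (10 bytes)
Body byte 6 = '5'

Answer: 5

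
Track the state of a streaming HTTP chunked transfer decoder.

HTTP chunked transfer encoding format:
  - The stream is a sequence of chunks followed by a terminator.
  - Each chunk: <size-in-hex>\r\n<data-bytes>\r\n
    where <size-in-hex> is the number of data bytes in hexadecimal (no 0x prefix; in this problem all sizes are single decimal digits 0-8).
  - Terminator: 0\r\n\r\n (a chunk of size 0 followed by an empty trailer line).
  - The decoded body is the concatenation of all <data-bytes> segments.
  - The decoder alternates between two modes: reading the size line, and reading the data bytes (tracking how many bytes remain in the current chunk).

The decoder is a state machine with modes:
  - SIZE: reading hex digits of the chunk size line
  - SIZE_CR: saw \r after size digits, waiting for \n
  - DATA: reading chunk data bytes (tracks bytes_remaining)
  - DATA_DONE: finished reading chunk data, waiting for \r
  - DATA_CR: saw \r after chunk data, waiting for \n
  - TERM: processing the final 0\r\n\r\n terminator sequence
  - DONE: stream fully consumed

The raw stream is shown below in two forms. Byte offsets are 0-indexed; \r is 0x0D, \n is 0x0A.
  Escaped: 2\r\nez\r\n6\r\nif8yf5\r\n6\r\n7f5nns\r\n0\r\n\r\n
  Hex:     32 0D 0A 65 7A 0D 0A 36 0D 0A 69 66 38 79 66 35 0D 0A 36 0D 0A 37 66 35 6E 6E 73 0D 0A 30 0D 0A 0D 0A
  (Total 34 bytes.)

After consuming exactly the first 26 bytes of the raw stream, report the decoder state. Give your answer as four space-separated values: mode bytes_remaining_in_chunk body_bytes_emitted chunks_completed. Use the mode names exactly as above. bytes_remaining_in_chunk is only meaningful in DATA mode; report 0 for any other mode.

Byte 0 = '2': mode=SIZE remaining=0 emitted=0 chunks_done=0
Byte 1 = 0x0D: mode=SIZE_CR remaining=0 emitted=0 chunks_done=0
Byte 2 = 0x0A: mode=DATA remaining=2 emitted=0 chunks_done=0
Byte 3 = 'e': mode=DATA remaining=1 emitted=1 chunks_done=0
Byte 4 = 'z': mode=DATA_DONE remaining=0 emitted=2 chunks_done=0
Byte 5 = 0x0D: mode=DATA_CR remaining=0 emitted=2 chunks_done=0
Byte 6 = 0x0A: mode=SIZE remaining=0 emitted=2 chunks_done=1
Byte 7 = '6': mode=SIZE remaining=0 emitted=2 chunks_done=1
Byte 8 = 0x0D: mode=SIZE_CR remaining=0 emitted=2 chunks_done=1
Byte 9 = 0x0A: mode=DATA remaining=6 emitted=2 chunks_done=1
Byte 10 = 'i': mode=DATA remaining=5 emitted=3 chunks_done=1
Byte 11 = 'f': mode=DATA remaining=4 emitted=4 chunks_done=1
Byte 12 = '8': mode=DATA remaining=3 emitted=5 chunks_done=1
Byte 13 = 'y': mode=DATA remaining=2 emitted=6 chunks_done=1
Byte 14 = 'f': mode=DATA remaining=1 emitted=7 chunks_done=1
Byte 15 = '5': mode=DATA_DONE remaining=0 emitted=8 chunks_done=1
Byte 16 = 0x0D: mode=DATA_CR remaining=0 emitted=8 chunks_done=1
Byte 17 = 0x0A: mode=SIZE remaining=0 emitted=8 chunks_done=2
Byte 18 = '6': mode=SIZE remaining=0 emitted=8 chunks_done=2
Byte 19 = 0x0D: mode=SIZE_CR remaining=0 emitted=8 chunks_done=2
Byte 20 = 0x0A: mode=DATA remaining=6 emitted=8 chunks_done=2
Byte 21 = '7': mode=DATA remaining=5 emitted=9 chunks_done=2
Byte 22 = 'f': mode=DATA remaining=4 emitted=10 chunks_done=2
Byte 23 = '5': mode=DATA remaining=3 emitted=11 chunks_done=2
Byte 24 = 'n': mode=DATA remaining=2 emitted=12 chunks_done=2
Byte 25 = 'n': mode=DATA remaining=1 emitted=13 chunks_done=2

Answer: DATA 1 13 2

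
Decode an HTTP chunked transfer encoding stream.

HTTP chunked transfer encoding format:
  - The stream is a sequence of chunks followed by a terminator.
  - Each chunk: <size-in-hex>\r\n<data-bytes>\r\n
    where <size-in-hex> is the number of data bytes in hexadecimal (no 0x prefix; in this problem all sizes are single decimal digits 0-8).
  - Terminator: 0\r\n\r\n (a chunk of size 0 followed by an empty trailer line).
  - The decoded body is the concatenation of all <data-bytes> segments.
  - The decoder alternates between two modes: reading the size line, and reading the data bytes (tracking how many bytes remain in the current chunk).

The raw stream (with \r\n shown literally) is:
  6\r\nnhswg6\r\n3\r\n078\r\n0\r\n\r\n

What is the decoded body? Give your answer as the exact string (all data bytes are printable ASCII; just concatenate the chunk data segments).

Answer: nhswg6078

Derivation:
Chunk 1: stream[0..1]='6' size=0x6=6, data at stream[3..9]='nhswg6' -> body[0..6], body so far='nhswg6'
Chunk 2: stream[11..12]='3' size=0x3=3, data at stream[14..17]='078' -> body[6..9], body so far='nhswg6078'
Chunk 3: stream[19..20]='0' size=0 (terminator). Final body='nhswg6078' (9 bytes)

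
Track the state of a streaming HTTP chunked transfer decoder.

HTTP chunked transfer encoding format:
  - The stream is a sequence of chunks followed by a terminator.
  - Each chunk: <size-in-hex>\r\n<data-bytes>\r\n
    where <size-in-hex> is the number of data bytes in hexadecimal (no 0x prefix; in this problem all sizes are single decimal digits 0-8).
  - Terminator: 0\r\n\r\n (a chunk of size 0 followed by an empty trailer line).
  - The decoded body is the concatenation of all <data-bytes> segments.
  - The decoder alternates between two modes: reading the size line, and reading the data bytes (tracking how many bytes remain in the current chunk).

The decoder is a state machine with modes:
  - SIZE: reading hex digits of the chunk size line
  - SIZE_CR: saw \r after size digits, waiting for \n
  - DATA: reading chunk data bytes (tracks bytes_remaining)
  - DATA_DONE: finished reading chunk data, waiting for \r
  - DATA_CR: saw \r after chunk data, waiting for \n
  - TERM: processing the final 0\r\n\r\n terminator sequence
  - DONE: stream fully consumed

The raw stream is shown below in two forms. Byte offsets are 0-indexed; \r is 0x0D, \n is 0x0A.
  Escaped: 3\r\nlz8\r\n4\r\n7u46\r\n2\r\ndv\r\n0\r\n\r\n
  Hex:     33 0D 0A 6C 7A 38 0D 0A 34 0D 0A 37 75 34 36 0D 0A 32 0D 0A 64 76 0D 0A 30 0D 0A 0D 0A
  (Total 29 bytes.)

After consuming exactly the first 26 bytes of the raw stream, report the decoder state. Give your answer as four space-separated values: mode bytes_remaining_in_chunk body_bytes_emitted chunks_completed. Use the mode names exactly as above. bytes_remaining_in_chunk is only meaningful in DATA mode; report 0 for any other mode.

Byte 0 = '3': mode=SIZE remaining=0 emitted=0 chunks_done=0
Byte 1 = 0x0D: mode=SIZE_CR remaining=0 emitted=0 chunks_done=0
Byte 2 = 0x0A: mode=DATA remaining=3 emitted=0 chunks_done=0
Byte 3 = 'l': mode=DATA remaining=2 emitted=1 chunks_done=0
Byte 4 = 'z': mode=DATA remaining=1 emitted=2 chunks_done=0
Byte 5 = '8': mode=DATA_DONE remaining=0 emitted=3 chunks_done=0
Byte 6 = 0x0D: mode=DATA_CR remaining=0 emitted=3 chunks_done=0
Byte 7 = 0x0A: mode=SIZE remaining=0 emitted=3 chunks_done=1
Byte 8 = '4': mode=SIZE remaining=0 emitted=3 chunks_done=1
Byte 9 = 0x0D: mode=SIZE_CR remaining=0 emitted=3 chunks_done=1
Byte 10 = 0x0A: mode=DATA remaining=4 emitted=3 chunks_done=1
Byte 11 = '7': mode=DATA remaining=3 emitted=4 chunks_done=1
Byte 12 = 'u': mode=DATA remaining=2 emitted=5 chunks_done=1
Byte 13 = '4': mode=DATA remaining=1 emitted=6 chunks_done=1
Byte 14 = '6': mode=DATA_DONE remaining=0 emitted=7 chunks_done=1
Byte 15 = 0x0D: mode=DATA_CR remaining=0 emitted=7 chunks_done=1
Byte 16 = 0x0A: mode=SIZE remaining=0 emitted=7 chunks_done=2
Byte 17 = '2': mode=SIZE remaining=0 emitted=7 chunks_done=2
Byte 18 = 0x0D: mode=SIZE_CR remaining=0 emitted=7 chunks_done=2
Byte 19 = 0x0A: mode=DATA remaining=2 emitted=7 chunks_done=2
Byte 20 = 'd': mode=DATA remaining=1 emitted=8 chunks_done=2
Byte 21 = 'v': mode=DATA_DONE remaining=0 emitted=9 chunks_done=2
Byte 22 = 0x0D: mode=DATA_CR remaining=0 emitted=9 chunks_done=2
Byte 23 = 0x0A: mode=SIZE remaining=0 emitted=9 chunks_done=3
Byte 24 = '0': mode=SIZE remaining=0 emitted=9 chunks_done=3
Byte 25 = 0x0D: mode=SIZE_CR remaining=0 emitted=9 chunks_done=3

Answer: SIZE_CR 0 9 3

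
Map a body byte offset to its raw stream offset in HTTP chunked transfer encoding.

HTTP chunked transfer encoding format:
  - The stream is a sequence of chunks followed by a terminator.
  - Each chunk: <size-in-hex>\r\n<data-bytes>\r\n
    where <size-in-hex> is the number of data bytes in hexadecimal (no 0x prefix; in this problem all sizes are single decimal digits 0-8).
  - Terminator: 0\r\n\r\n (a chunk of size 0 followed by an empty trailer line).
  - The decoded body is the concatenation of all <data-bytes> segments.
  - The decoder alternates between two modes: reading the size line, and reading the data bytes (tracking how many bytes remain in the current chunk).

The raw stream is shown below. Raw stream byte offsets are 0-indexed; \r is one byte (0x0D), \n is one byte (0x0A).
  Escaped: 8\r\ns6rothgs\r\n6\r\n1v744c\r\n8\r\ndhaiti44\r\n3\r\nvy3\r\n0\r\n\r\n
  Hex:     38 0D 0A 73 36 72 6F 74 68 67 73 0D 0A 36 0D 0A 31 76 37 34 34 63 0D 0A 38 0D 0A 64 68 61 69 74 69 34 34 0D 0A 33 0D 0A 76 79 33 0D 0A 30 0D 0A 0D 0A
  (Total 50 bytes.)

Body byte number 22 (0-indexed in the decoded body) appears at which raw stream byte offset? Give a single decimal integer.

Chunk 1: stream[0..1]='8' size=0x8=8, data at stream[3..11]='s6rothgs' -> body[0..8], body so far='s6rothgs'
Chunk 2: stream[13..14]='6' size=0x6=6, data at stream[16..22]='1v744c' -> body[8..14], body so far='s6rothgs1v744c'
Chunk 3: stream[24..25]='8' size=0x8=8, data at stream[27..35]='dhaiti44' -> body[14..22], body so far='s6rothgs1v744cdhaiti44'
Chunk 4: stream[37..38]='3' size=0x3=3, data at stream[40..43]='vy3' -> body[22..25], body so far='s6rothgs1v744cdhaiti44vy3'
Chunk 5: stream[45..46]='0' size=0 (terminator). Final body='s6rothgs1v744cdhaiti44vy3' (25 bytes)
Body byte 22 at stream offset 40

Answer: 40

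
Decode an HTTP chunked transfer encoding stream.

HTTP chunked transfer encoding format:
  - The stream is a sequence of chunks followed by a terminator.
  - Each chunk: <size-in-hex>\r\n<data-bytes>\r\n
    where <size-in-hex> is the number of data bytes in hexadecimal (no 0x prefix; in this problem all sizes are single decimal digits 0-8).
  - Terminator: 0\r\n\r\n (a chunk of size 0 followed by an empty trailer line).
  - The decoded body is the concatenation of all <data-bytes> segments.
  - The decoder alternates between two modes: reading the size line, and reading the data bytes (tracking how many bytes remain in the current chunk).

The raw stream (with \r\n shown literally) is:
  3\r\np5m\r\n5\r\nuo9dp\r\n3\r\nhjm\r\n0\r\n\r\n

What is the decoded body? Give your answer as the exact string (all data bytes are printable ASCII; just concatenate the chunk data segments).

Answer: p5muo9dphjm

Derivation:
Chunk 1: stream[0..1]='3' size=0x3=3, data at stream[3..6]='p5m' -> body[0..3], body so far='p5m'
Chunk 2: stream[8..9]='5' size=0x5=5, data at stream[11..16]='uo9dp' -> body[3..8], body so far='p5muo9dp'
Chunk 3: stream[18..19]='3' size=0x3=3, data at stream[21..24]='hjm' -> body[8..11], body so far='p5muo9dphjm'
Chunk 4: stream[26..27]='0' size=0 (terminator). Final body='p5muo9dphjm' (11 bytes)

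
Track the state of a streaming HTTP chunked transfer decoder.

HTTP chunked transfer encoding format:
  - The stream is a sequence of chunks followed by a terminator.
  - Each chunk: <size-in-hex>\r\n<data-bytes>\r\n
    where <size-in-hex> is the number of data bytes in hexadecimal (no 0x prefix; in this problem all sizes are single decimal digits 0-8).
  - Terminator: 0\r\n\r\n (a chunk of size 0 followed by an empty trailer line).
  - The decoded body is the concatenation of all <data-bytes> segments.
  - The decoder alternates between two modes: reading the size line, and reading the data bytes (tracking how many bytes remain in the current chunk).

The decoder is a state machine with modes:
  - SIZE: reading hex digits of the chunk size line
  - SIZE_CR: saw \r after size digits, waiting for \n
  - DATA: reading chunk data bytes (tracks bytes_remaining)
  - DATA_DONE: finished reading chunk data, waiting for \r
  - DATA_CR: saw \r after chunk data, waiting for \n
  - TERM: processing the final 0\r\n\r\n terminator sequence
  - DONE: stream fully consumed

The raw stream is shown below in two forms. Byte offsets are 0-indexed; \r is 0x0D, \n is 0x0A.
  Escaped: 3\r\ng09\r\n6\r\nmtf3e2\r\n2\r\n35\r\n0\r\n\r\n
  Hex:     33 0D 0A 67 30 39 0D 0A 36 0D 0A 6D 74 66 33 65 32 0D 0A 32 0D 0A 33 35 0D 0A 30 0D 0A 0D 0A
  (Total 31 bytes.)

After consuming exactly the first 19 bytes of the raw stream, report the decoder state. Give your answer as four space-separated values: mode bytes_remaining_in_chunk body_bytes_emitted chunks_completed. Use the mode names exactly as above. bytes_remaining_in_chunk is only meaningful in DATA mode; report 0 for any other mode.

Answer: SIZE 0 9 2

Derivation:
Byte 0 = '3': mode=SIZE remaining=0 emitted=0 chunks_done=0
Byte 1 = 0x0D: mode=SIZE_CR remaining=0 emitted=0 chunks_done=0
Byte 2 = 0x0A: mode=DATA remaining=3 emitted=0 chunks_done=0
Byte 3 = 'g': mode=DATA remaining=2 emitted=1 chunks_done=0
Byte 4 = '0': mode=DATA remaining=1 emitted=2 chunks_done=0
Byte 5 = '9': mode=DATA_DONE remaining=0 emitted=3 chunks_done=0
Byte 6 = 0x0D: mode=DATA_CR remaining=0 emitted=3 chunks_done=0
Byte 7 = 0x0A: mode=SIZE remaining=0 emitted=3 chunks_done=1
Byte 8 = '6': mode=SIZE remaining=0 emitted=3 chunks_done=1
Byte 9 = 0x0D: mode=SIZE_CR remaining=0 emitted=3 chunks_done=1
Byte 10 = 0x0A: mode=DATA remaining=6 emitted=3 chunks_done=1
Byte 11 = 'm': mode=DATA remaining=5 emitted=4 chunks_done=1
Byte 12 = 't': mode=DATA remaining=4 emitted=5 chunks_done=1
Byte 13 = 'f': mode=DATA remaining=3 emitted=6 chunks_done=1
Byte 14 = '3': mode=DATA remaining=2 emitted=7 chunks_done=1
Byte 15 = 'e': mode=DATA remaining=1 emitted=8 chunks_done=1
Byte 16 = '2': mode=DATA_DONE remaining=0 emitted=9 chunks_done=1
Byte 17 = 0x0D: mode=DATA_CR remaining=0 emitted=9 chunks_done=1
Byte 18 = 0x0A: mode=SIZE remaining=0 emitted=9 chunks_done=2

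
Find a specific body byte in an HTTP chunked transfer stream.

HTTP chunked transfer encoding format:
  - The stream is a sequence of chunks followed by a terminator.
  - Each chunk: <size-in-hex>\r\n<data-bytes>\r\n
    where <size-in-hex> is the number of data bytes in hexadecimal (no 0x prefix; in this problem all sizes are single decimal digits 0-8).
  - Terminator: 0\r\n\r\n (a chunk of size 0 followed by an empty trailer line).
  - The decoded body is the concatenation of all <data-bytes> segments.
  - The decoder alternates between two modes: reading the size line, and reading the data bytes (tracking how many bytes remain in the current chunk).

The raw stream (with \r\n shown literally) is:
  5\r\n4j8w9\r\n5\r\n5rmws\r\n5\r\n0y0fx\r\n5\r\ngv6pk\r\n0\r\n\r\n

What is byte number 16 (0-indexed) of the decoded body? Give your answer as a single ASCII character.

Chunk 1: stream[0..1]='5' size=0x5=5, data at stream[3..8]='4j8w9' -> body[0..5], body so far='4j8w9'
Chunk 2: stream[10..11]='5' size=0x5=5, data at stream[13..18]='5rmws' -> body[5..10], body so far='4j8w95rmws'
Chunk 3: stream[20..21]='5' size=0x5=5, data at stream[23..28]='0y0fx' -> body[10..15], body so far='4j8w95rmws0y0fx'
Chunk 4: stream[30..31]='5' size=0x5=5, data at stream[33..38]='gv6pk' -> body[15..20], body so far='4j8w95rmws0y0fxgv6pk'
Chunk 5: stream[40..41]='0' size=0 (terminator). Final body='4j8w95rmws0y0fxgv6pk' (20 bytes)
Body byte 16 = 'v'

Answer: v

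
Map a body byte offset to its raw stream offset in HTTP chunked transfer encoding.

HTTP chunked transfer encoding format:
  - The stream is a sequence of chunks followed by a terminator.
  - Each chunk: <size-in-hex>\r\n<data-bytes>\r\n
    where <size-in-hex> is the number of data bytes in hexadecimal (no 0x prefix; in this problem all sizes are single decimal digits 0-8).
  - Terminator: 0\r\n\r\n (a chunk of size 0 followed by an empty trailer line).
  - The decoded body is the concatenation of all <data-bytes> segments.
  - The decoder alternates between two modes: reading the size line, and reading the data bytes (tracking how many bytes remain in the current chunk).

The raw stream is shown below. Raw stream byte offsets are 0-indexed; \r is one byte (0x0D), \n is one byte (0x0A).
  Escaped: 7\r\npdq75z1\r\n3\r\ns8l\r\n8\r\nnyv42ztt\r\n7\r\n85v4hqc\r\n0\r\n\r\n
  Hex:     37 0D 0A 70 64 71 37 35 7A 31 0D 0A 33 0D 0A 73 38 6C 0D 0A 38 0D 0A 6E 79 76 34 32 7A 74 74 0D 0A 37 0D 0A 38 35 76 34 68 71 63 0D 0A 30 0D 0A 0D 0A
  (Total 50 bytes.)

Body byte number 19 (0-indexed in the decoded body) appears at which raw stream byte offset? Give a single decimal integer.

Answer: 37

Derivation:
Chunk 1: stream[0..1]='7' size=0x7=7, data at stream[3..10]='pdq75z1' -> body[0..7], body so far='pdq75z1'
Chunk 2: stream[12..13]='3' size=0x3=3, data at stream[15..18]='s8l' -> body[7..10], body so far='pdq75z1s8l'
Chunk 3: stream[20..21]='8' size=0x8=8, data at stream[23..31]='nyv42ztt' -> body[10..18], body so far='pdq75z1s8lnyv42ztt'
Chunk 4: stream[33..34]='7' size=0x7=7, data at stream[36..43]='85v4hqc' -> body[18..25], body so far='pdq75z1s8lnyv42ztt85v4hqc'
Chunk 5: stream[45..46]='0' size=0 (terminator). Final body='pdq75z1s8lnyv42ztt85v4hqc' (25 bytes)
Body byte 19 at stream offset 37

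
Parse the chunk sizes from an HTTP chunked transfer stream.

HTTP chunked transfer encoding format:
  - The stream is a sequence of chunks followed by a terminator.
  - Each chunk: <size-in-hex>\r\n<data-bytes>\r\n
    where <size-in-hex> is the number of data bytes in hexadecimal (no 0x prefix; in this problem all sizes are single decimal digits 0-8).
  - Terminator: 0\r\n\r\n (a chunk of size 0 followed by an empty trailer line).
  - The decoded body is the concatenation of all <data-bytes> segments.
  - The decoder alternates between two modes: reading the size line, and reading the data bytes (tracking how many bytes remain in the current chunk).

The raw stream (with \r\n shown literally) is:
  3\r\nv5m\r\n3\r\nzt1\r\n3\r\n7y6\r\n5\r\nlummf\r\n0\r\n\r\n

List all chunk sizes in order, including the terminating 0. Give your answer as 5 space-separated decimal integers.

Answer: 3 3 3 5 0

Derivation:
Chunk 1: stream[0..1]='3' size=0x3=3, data at stream[3..6]='v5m' -> body[0..3], body so far='v5m'
Chunk 2: stream[8..9]='3' size=0x3=3, data at stream[11..14]='zt1' -> body[3..6], body so far='v5mzt1'
Chunk 3: stream[16..17]='3' size=0x3=3, data at stream[19..22]='7y6' -> body[6..9], body so far='v5mzt17y6'
Chunk 4: stream[24..25]='5' size=0x5=5, data at stream[27..32]='lummf' -> body[9..14], body so far='v5mzt17y6lummf'
Chunk 5: stream[34..35]='0' size=0 (terminator). Final body='v5mzt17y6lummf' (14 bytes)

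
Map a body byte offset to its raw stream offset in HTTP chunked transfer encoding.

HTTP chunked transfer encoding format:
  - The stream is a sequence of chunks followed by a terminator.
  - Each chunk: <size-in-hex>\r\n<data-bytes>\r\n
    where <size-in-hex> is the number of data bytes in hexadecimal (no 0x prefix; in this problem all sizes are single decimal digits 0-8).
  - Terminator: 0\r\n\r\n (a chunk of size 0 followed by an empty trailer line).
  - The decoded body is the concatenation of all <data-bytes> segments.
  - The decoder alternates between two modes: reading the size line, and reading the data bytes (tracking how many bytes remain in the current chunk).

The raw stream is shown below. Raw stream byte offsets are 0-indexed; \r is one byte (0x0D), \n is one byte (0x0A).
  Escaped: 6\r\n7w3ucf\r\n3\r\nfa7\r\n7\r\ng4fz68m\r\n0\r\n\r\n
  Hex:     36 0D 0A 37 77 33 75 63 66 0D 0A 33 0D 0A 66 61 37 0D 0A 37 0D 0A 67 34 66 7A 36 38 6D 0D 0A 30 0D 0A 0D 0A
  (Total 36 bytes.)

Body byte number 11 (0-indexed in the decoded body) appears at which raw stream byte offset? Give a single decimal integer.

Answer: 24

Derivation:
Chunk 1: stream[0..1]='6' size=0x6=6, data at stream[3..9]='7w3ucf' -> body[0..6], body so far='7w3ucf'
Chunk 2: stream[11..12]='3' size=0x3=3, data at stream[14..17]='fa7' -> body[6..9], body so far='7w3ucffa7'
Chunk 3: stream[19..20]='7' size=0x7=7, data at stream[22..29]='g4fz68m' -> body[9..16], body so far='7w3ucffa7g4fz68m'
Chunk 4: stream[31..32]='0' size=0 (terminator). Final body='7w3ucffa7g4fz68m' (16 bytes)
Body byte 11 at stream offset 24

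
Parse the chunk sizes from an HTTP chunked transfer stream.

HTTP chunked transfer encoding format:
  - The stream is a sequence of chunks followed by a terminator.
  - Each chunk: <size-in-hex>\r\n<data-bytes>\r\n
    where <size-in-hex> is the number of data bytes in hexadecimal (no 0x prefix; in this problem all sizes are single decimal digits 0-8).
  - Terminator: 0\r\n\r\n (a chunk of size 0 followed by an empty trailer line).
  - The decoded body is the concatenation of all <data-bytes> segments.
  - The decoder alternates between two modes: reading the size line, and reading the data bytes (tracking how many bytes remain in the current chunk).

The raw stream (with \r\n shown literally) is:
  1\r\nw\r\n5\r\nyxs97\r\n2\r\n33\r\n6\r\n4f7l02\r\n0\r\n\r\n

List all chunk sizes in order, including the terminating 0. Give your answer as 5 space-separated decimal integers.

Chunk 1: stream[0..1]='1' size=0x1=1, data at stream[3..4]='w' -> body[0..1], body so far='w'
Chunk 2: stream[6..7]='5' size=0x5=5, data at stream[9..14]='yxs97' -> body[1..6], body so far='wyxs97'
Chunk 3: stream[16..17]='2' size=0x2=2, data at stream[19..21]='33' -> body[6..8], body so far='wyxs9733'
Chunk 4: stream[23..24]='6' size=0x6=6, data at stream[26..32]='4f7l02' -> body[8..14], body so far='wyxs97334f7l02'
Chunk 5: stream[34..35]='0' size=0 (terminator). Final body='wyxs97334f7l02' (14 bytes)

Answer: 1 5 2 6 0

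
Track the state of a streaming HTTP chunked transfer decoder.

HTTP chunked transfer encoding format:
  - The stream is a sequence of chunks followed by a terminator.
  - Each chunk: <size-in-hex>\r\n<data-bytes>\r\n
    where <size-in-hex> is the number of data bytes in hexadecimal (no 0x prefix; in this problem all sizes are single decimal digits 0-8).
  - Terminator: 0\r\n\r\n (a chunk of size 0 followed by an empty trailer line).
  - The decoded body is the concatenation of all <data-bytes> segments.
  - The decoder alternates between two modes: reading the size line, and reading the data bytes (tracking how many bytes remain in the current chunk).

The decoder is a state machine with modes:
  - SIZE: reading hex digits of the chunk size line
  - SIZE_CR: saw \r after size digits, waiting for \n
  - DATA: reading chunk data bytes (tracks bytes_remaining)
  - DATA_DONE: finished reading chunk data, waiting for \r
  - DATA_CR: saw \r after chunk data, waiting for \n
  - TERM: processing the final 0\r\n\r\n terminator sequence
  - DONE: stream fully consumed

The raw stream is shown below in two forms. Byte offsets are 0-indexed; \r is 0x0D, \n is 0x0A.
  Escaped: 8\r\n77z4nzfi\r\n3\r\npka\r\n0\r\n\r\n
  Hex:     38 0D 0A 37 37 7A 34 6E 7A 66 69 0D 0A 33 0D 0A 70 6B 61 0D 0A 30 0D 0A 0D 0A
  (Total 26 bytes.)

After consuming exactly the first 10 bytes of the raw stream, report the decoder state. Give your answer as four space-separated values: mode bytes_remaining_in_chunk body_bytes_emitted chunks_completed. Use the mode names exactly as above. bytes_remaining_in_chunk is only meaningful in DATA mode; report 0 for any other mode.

Byte 0 = '8': mode=SIZE remaining=0 emitted=0 chunks_done=0
Byte 1 = 0x0D: mode=SIZE_CR remaining=0 emitted=0 chunks_done=0
Byte 2 = 0x0A: mode=DATA remaining=8 emitted=0 chunks_done=0
Byte 3 = '7': mode=DATA remaining=7 emitted=1 chunks_done=0
Byte 4 = '7': mode=DATA remaining=6 emitted=2 chunks_done=0
Byte 5 = 'z': mode=DATA remaining=5 emitted=3 chunks_done=0
Byte 6 = '4': mode=DATA remaining=4 emitted=4 chunks_done=0
Byte 7 = 'n': mode=DATA remaining=3 emitted=5 chunks_done=0
Byte 8 = 'z': mode=DATA remaining=2 emitted=6 chunks_done=0
Byte 9 = 'f': mode=DATA remaining=1 emitted=7 chunks_done=0

Answer: DATA 1 7 0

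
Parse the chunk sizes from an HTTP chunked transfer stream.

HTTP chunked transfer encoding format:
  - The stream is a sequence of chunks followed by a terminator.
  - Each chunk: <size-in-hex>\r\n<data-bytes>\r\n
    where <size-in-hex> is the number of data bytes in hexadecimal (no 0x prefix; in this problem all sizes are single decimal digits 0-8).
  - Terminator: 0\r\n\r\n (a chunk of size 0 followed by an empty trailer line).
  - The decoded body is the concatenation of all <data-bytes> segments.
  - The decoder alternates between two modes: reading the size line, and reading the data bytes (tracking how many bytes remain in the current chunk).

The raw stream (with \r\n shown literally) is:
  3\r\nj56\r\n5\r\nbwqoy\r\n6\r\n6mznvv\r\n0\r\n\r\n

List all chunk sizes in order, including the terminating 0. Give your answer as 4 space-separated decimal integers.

Chunk 1: stream[0..1]='3' size=0x3=3, data at stream[3..6]='j56' -> body[0..3], body so far='j56'
Chunk 2: stream[8..9]='5' size=0x5=5, data at stream[11..16]='bwqoy' -> body[3..8], body so far='j56bwqoy'
Chunk 3: stream[18..19]='6' size=0x6=6, data at stream[21..27]='6mznvv' -> body[8..14], body so far='j56bwqoy6mznvv'
Chunk 4: stream[29..30]='0' size=0 (terminator). Final body='j56bwqoy6mznvv' (14 bytes)

Answer: 3 5 6 0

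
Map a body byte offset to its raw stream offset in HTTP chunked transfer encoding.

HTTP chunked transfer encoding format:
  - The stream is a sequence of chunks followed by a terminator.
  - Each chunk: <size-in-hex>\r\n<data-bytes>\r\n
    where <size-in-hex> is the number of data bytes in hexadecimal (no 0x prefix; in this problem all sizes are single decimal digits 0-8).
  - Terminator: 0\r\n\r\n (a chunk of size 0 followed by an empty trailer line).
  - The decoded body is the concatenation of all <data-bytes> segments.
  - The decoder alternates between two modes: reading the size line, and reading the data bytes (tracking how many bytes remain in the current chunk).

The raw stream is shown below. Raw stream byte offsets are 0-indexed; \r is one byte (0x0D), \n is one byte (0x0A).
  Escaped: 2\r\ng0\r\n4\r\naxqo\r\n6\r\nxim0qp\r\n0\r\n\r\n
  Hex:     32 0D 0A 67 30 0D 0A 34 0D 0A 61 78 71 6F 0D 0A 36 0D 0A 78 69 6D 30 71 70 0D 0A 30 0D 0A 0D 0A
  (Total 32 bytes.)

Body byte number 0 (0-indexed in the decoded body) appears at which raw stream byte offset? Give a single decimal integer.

Chunk 1: stream[0..1]='2' size=0x2=2, data at stream[3..5]='g0' -> body[0..2], body so far='g0'
Chunk 2: stream[7..8]='4' size=0x4=4, data at stream[10..14]='axqo' -> body[2..6], body so far='g0axqo'
Chunk 3: stream[16..17]='6' size=0x6=6, data at stream[19..25]='xim0qp' -> body[6..12], body so far='g0axqoxim0qp'
Chunk 4: stream[27..28]='0' size=0 (terminator). Final body='g0axqoxim0qp' (12 bytes)
Body byte 0 at stream offset 3

Answer: 3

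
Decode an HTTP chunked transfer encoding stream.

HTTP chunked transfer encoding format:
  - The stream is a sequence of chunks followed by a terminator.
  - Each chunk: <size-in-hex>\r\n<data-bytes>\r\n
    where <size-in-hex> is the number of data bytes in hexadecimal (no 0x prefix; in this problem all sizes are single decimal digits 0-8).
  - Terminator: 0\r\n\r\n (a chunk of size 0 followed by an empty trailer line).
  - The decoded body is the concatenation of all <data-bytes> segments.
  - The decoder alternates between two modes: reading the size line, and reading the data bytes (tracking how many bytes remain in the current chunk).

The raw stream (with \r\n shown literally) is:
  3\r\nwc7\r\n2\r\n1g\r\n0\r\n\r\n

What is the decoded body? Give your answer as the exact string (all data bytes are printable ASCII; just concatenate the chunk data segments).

Chunk 1: stream[0..1]='3' size=0x3=3, data at stream[3..6]='wc7' -> body[0..3], body so far='wc7'
Chunk 2: stream[8..9]='2' size=0x2=2, data at stream[11..13]='1g' -> body[3..5], body so far='wc71g'
Chunk 3: stream[15..16]='0' size=0 (terminator). Final body='wc71g' (5 bytes)

Answer: wc71g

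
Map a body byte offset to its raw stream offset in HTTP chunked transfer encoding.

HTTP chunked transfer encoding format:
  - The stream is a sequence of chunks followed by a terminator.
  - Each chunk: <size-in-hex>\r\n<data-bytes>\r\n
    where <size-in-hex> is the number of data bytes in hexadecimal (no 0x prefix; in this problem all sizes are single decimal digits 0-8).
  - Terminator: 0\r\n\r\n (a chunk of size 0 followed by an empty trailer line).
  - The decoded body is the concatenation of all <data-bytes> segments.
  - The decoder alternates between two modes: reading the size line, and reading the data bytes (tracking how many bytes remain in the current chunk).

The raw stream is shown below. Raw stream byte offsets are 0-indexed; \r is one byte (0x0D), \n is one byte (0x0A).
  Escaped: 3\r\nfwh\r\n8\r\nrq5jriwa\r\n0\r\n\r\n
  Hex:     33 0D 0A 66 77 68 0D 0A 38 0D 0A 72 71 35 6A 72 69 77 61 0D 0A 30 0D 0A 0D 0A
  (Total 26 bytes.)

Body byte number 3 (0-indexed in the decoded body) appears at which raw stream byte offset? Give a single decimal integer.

Answer: 11

Derivation:
Chunk 1: stream[0..1]='3' size=0x3=3, data at stream[3..6]='fwh' -> body[0..3], body so far='fwh'
Chunk 2: stream[8..9]='8' size=0x8=8, data at stream[11..19]='rq5jriwa' -> body[3..11], body so far='fwhrq5jriwa'
Chunk 3: stream[21..22]='0' size=0 (terminator). Final body='fwhrq5jriwa' (11 bytes)
Body byte 3 at stream offset 11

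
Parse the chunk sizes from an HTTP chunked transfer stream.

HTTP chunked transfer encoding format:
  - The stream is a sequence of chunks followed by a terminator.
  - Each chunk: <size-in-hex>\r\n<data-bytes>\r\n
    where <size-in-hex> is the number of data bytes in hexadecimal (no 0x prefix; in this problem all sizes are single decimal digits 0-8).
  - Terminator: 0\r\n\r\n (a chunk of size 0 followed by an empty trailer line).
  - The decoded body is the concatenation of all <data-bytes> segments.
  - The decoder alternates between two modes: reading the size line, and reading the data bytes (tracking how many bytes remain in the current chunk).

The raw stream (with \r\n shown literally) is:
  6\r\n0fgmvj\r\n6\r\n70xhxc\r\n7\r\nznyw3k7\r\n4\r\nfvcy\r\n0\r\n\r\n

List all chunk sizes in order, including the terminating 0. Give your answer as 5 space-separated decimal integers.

Answer: 6 6 7 4 0

Derivation:
Chunk 1: stream[0..1]='6' size=0x6=6, data at stream[3..9]='0fgmvj' -> body[0..6], body so far='0fgmvj'
Chunk 2: stream[11..12]='6' size=0x6=6, data at stream[14..20]='70xhxc' -> body[6..12], body so far='0fgmvj70xhxc'
Chunk 3: stream[22..23]='7' size=0x7=7, data at stream[25..32]='znyw3k7' -> body[12..19], body so far='0fgmvj70xhxcznyw3k7'
Chunk 4: stream[34..35]='4' size=0x4=4, data at stream[37..41]='fvcy' -> body[19..23], body so far='0fgmvj70xhxcznyw3k7fvcy'
Chunk 5: stream[43..44]='0' size=0 (terminator). Final body='0fgmvj70xhxcznyw3k7fvcy' (23 bytes)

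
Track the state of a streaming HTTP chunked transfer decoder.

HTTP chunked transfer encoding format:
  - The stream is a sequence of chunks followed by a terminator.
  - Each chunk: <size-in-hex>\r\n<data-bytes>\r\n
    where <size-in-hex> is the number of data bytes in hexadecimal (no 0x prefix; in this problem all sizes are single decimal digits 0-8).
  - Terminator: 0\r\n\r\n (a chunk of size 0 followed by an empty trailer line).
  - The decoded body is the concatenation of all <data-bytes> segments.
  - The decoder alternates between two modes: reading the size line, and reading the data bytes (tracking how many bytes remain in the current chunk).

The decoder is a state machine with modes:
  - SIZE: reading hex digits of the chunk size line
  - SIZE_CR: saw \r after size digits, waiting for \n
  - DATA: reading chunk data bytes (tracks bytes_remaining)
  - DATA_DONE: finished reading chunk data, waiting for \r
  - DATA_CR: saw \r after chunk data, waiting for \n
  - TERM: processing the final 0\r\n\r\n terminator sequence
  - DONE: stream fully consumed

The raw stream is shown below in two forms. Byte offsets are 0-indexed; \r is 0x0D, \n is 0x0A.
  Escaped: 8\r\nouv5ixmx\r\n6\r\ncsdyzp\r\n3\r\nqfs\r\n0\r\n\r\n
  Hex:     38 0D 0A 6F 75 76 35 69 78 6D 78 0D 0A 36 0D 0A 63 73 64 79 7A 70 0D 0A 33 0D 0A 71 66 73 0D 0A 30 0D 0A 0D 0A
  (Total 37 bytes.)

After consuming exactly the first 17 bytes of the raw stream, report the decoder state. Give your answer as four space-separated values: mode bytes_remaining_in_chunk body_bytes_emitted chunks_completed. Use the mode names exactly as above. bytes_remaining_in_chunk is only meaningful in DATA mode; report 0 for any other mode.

Answer: DATA 5 9 1

Derivation:
Byte 0 = '8': mode=SIZE remaining=0 emitted=0 chunks_done=0
Byte 1 = 0x0D: mode=SIZE_CR remaining=0 emitted=0 chunks_done=0
Byte 2 = 0x0A: mode=DATA remaining=8 emitted=0 chunks_done=0
Byte 3 = 'o': mode=DATA remaining=7 emitted=1 chunks_done=0
Byte 4 = 'u': mode=DATA remaining=6 emitted=2 chunks_done=0
Byte 5 = 'v': mode=DATA remaining=5 emitted=3 chunks_done=0
Byte 6 = '5': mode=DATA remaining=4 emitted=4 chunks_done=0
Byte 7 = 'i': mode=DATA remaining=3 emitted=5 chunks_done=0
Byte 8 = 'x': mode=DATA remaining=2 emitted=6 chunks_done=0
Byte 9 = 'm': mode=DATA remaining=1 emitted=7 chunks_done=0
Byte 10 = 'x': mode=DATA_DONE remaining=0 emitted=8 chunks_done=0
Byte 11 = 0x0D: mode=DATA_CR remaining=0 emitted=8 chunks_done=0
Byte 12 = 0x0A: mode=SIZE remaining=0 emitted=8 chunks_done=1
Byte 13 = '6': mode=SIZE remaining=0 emitted=8 chunks_done=1
Byte 14 = 0x0D: mode=SIZE_CR remaining=0 emitted=8 chunks_done=1
Byte 15 = 0x0A: mode=DATA remaining=6 emitted=8 chunks_done=1
Byte 16 = 'c': mode=DATA remaining=5 emitted=9 chunks_done=1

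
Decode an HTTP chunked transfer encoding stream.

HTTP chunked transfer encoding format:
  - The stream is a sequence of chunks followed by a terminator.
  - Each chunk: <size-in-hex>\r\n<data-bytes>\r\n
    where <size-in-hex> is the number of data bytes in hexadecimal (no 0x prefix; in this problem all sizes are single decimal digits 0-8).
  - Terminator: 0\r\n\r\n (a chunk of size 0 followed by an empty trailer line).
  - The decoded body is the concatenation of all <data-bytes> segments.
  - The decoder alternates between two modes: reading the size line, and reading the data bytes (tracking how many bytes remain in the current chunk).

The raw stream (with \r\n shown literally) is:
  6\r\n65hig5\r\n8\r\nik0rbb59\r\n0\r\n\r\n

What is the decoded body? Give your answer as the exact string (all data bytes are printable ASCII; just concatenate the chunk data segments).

Chunk 1: stream[0..1]='6' size=0x6=6, data at stream[3..9]='65hig5' -> body[0..6], body so far='65hig5'
Chunk 2: stream[11..12]='8' size=0x8=8, data at stream[14..22]='ik0rbb59' -> body[6..14], body so far='65hig5ik0rbb59'
Chunk 3: stream[24..25]='0' size=0 (terminator). Final body='65hig5ik0rbb59' (14 bytes)

Answer: 65hig5ik0rbb59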